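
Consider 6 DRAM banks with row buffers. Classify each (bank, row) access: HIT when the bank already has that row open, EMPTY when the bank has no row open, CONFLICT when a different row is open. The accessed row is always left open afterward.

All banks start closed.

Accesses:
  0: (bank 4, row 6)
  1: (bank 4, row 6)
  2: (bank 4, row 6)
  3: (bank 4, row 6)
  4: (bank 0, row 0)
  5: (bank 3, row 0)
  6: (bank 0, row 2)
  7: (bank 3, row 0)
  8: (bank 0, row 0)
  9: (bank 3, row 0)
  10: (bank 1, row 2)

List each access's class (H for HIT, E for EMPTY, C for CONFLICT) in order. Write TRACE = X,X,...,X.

#0 (4,6) E
#1 (4,6) H  (was 6)
#2 (4,6) H  (was 6)
#3 (4,6) H  (was 6)
#4 (0,0) E
#5 (3,0) E
#6 (0,2) C  (was 0)
#7 (3,0) H  (was 0)
#8 (0,0) C  (was 2)
#9 (3,0) H  (was 0)
#10 (1,2) E

TRACE = E,H,H,H,E,E,C,H,C,H,E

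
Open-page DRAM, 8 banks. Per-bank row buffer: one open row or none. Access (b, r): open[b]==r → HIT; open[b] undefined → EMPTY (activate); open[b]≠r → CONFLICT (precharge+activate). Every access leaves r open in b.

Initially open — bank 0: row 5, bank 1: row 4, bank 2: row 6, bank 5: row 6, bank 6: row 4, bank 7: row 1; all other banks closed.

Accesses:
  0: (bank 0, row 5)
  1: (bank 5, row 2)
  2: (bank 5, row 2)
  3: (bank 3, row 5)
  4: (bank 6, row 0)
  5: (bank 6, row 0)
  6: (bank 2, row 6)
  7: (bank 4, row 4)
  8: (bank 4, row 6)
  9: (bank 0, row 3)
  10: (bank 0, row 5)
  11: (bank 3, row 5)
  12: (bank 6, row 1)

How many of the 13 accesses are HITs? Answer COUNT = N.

0: bank 0 row 5 — prev 5 → HIT
1: bank 5 row 2 — prev 6 → CONFLICT
2: bank 5 row 2 — prev 2 → HIT
3: bank 3 row 5 — prev None → EMPTY
4: bank 6 row 0 — prev 4 → CONFLICT
5: bank 6 row 0 — prev 0 → HIT
6: bank 2 row 6 — prev 6 → HIT
7: bank 4 row 4 — prev None → EMPTY
8: bank 4 row 6 — prev 4 → CONFLICT
9: bank 0 row 3 — prev 5 → CONFLICT
10: bank 0 row 5 — prev 3 → CONFLICT
11: bank 3 row 5 — prev 5 → HIT
12: bank 6 row 1 — prev 0 → CONFLICT

COUNT = 5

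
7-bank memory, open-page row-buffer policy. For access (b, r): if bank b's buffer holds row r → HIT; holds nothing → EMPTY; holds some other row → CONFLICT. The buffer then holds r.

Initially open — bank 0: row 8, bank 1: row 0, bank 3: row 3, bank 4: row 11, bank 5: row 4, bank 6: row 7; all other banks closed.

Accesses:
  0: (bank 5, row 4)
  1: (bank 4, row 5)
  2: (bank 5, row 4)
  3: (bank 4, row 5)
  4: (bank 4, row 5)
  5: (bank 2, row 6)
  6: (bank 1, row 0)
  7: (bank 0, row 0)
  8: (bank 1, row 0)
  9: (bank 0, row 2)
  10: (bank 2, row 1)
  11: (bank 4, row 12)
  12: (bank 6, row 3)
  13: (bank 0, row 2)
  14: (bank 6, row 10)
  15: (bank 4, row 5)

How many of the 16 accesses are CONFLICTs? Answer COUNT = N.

COUNT = 8

#0 (5,4) H  (was 4)
#1 (4,5) C  (was 11)
#2 (5,4) H  (was 4)
#3 (4,5) H  (was 5)
#4 (4,5) H  (was 5)
#5 (2,6) E
#6 (1,0) H  (was 0)
#7 (0,0) C  (was 8)
#8 (1,0) H  (was 0)
#9 (0,2) C  (was 0)
#10 (2,1) C  (was 6)
#11 (4,12) C  (was 5)
#12 (6,3) C  (was 7)
#13 (0,2) H  (was 2)
#14 (6,10) C  (was 3)
#15 (4,5) C  (was 12)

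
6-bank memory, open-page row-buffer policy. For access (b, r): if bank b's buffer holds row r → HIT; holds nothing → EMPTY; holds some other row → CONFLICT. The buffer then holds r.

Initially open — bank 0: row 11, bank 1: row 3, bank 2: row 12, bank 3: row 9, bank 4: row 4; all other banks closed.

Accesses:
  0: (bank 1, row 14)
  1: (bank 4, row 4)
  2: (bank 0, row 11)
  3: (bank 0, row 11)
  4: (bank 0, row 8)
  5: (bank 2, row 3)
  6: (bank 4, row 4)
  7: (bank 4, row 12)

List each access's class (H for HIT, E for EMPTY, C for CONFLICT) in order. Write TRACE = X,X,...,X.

step 0: bank1 3->14 [CONFLICT]
step 1: bank4 4->4 [HIT]
step 2: bank0 11->11 [HIT]
step 3: bank0 11->11 [HIT]
step 4: bank0 11->8 [CONFLICT]
step 5: bank2 12->3 [CONFLICT]
step 6: bank4 4->4 [HIT]
step 7: bank4 4->12 [CONFLICT]

TRACE = C,H,H,H,C,C,H,C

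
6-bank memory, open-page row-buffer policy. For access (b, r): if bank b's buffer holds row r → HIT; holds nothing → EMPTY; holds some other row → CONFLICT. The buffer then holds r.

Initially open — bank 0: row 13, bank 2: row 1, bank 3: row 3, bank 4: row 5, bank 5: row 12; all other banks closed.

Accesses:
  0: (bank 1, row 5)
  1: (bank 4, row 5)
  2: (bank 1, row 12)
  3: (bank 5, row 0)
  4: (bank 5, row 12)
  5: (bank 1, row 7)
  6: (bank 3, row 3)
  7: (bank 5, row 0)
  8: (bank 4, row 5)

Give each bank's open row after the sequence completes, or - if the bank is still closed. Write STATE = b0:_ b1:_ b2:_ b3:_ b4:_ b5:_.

STATE = b0:13 b1:7 b2:1 b3:3 b4:5 b5:0

0: bank 1 row 5 — prev None → EMPTY
1: bank 4 row 5 — prev 5 → HIT
2: bank 1 row 12 — prev 5 → CONFLICT
3: bank 5 row 0 — prev 12 → CONFLICT
4: bank 5 row 12 — prev 0 → CONFLICT
5: bank 1 row 7 — prev 12 → CONFLICT
6: bank 3 row 3 — prev 3 → HIT
7: bank 5 row 0 — prev 12 → CONFLICT
8: bank 4 row 5 — prev 5 → HIT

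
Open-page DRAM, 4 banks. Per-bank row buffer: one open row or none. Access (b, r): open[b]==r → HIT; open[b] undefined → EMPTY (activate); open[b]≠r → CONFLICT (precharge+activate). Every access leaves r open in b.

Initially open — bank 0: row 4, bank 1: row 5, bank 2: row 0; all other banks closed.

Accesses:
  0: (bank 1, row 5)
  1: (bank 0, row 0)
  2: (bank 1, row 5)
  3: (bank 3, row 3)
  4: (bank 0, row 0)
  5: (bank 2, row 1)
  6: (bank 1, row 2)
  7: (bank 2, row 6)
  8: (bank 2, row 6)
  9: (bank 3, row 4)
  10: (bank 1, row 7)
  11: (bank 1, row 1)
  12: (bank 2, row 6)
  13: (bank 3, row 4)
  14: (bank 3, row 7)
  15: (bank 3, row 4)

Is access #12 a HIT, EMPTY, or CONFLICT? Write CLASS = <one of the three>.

CLASS = HIT

step 0: bank1 5->5 [HIT]
step 1: bank0 4->0 [CONFLICT]
step 2: bank1 5->5 [HIT]
step 3: bank3 None->3 [EMPTY]
step 4: bank0 0->0 [HIT]
step 5: bank2 0->1 [CONFLICT]
step 6: bank1 5->2 [CONFLICT]
step 7: bank2 1->6 [CONFLICT]
step 8: bank2 6->6 [HIT]
step 9: bank3 3->4 [CONFLICT]
step 10: bank1 2->7 [CONFLICT]
step 11: bank1 7->1 [CONFLICT]
step 12: bank2 6->6 [HIT]
step 13: bank3 4->4 [HIT]
step 14: bank3 4->7 [CONFLICT]
step 15: bank3 7->4 [CONFLICT]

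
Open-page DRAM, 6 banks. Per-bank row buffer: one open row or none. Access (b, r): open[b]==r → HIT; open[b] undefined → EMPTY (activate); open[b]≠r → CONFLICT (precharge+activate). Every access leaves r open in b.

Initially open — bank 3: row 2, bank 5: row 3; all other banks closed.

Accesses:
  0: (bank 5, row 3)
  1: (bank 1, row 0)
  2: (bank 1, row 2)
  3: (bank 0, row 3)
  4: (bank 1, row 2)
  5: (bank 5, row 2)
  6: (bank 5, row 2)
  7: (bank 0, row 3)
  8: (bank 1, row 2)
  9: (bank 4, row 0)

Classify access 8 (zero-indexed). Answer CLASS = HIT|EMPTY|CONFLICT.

CLASS = HIT

#0 (5,3) H  (was 3)
#1 (1,0) E
#2 (1,2) C  (was 0)
#3 (0,3) E
#4 (1,2) H  (was 2)
#5 (5,2) C  (was 3)
#6 (5,2) H  (was 2)
#7 (0,3) H  (was 3)
#8 (1,2) H  (was 2)
#9 (4,0) E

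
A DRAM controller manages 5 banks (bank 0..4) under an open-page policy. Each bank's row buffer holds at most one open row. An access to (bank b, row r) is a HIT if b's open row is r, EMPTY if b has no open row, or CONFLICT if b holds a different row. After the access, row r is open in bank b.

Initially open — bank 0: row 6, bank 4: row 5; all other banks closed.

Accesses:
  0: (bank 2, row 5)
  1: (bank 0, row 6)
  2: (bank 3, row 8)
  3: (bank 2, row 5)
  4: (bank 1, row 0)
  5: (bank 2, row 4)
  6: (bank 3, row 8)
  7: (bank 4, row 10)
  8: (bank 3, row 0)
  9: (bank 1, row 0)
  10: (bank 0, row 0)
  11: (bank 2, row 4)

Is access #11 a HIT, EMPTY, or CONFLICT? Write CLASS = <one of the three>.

#0 (2,5) E
#1 (0,6) H  (was 6)
#2 (3,8) E
#3 (2,5) H  (was 5)
#4 (1,0) E
#5 (2,4) C  (was 5)
#6 (3,8) H  (was 8)
#7 (4,10) C  (was 5)
#8 (3,0) C  (was 8)
#9 (1,0) H  (was 0)
#10 (0,0) C  (was 6)
#11 (2,4) H  (was 4)

CLASS = HIT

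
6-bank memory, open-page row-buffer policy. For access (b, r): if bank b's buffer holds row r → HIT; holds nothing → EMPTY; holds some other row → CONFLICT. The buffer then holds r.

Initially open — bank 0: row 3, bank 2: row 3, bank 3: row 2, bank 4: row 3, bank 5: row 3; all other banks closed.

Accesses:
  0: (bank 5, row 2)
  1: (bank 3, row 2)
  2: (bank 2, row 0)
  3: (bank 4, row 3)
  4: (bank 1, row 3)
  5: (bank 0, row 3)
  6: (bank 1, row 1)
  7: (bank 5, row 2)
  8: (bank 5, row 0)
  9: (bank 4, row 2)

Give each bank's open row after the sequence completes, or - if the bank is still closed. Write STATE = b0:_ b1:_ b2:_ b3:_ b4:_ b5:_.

STATE = b0:3 b1:1 b2:0 b3:2 b4:2 b5:0

step 0: bank5 3->2 [CONFLICT]
step 1: bank3 2->2 [HIT]
step 2: bank2 3->0 [CONFLICT]
step 3: bank4 3->3 [HIT]
step 4: bank1 None->3 [EMPTY]
step 5: bank0 3->3 [HIT]
step 6: bank1 3->1 [CONFLICT]
step 7: bank5 2->2 [HIT]
step 8: bank5 2->0 [CONFLICT]
step 9: bank4 3->2 [CONFLICT]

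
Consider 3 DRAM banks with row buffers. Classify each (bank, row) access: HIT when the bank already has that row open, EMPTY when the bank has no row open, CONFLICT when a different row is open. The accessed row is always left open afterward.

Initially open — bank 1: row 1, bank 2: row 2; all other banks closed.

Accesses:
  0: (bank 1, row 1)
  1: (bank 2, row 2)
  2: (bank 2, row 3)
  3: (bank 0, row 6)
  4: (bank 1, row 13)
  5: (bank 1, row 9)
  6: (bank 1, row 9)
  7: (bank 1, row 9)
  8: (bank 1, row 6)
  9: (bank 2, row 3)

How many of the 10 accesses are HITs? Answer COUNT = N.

step 0: bank1 1->1 [HIT]
step 1: bank2 2->2 [HIT]
step 2: bank2 2->3 [CONFLICT]
step 3: bank0 None->6 [EMPTY]
step 4: bank1 1->13 [CONFLICT]
step 5: bank1 13->9 [CONFLICT]
step 6: bank1 9->9 [HIT]
step 7: bank1 9->9 [HIT]
step 8: bank1 9->6 [CONFLICT]
step 9: bank2 3->3 [HIT]

COUNT = 5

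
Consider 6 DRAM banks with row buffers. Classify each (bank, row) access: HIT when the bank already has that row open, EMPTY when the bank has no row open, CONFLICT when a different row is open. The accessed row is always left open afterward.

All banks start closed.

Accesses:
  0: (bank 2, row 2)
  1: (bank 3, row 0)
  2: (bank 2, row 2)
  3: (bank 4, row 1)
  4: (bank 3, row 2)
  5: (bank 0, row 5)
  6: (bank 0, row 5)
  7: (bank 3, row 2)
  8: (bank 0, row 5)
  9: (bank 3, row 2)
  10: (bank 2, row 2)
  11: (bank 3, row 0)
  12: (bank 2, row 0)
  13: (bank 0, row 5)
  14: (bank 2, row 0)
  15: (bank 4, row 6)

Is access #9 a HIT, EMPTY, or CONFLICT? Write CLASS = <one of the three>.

CLASS = HIT

#0 (2,2) E
#1 (3,0) E
#2 (2,2) H  (was 2)
#3 (4,1) E
#4 (3,2) C  (was 0)
#5 (0,5) E
#6 (0,5) H  (was 5)
#7 (3,2) H  (was 2)
#8 (0,5) H  (was 5)
#9 (3,2) H  (was 2)
#10 (2,2) H  (was 2)
#11 (3,0) C  (was 2)
#12 (2,0) C  (was 2)
#13 (0,5) H  (was 5)
#14 (2,0) H  (was 0)
#15 (4,6) C  (was 1)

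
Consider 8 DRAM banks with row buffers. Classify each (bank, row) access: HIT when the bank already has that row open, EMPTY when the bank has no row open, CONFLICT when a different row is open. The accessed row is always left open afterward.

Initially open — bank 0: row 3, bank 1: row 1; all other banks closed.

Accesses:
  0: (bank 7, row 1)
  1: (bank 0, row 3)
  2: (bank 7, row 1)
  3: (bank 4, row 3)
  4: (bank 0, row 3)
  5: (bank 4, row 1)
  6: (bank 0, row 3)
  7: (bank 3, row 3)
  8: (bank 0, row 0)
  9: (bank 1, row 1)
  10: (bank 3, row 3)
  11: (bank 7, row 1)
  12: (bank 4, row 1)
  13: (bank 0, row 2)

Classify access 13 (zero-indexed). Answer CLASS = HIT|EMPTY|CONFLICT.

CLASS = CONFLICT

step 0: bank7 None->1 [EMPTY]
step 1: bank0 3->3 [HIT]
step 2: bank7 1->1 [HIT]
step 3: bank4 None->3 [EMPTY]
step 4: bank0 3->3 [HIT]
step 5: bank4 3->1 [CONFLICT]
step 6: bank0 3->3 [HIT]
step 7: bank3 None->3 [EMPTY]
step 8: bank0 3->0 [CONFLICT]
step 9: bank1 1->1 [HIT]
step 10: bank3 3->3 [HIT]
step 11: bank7 1->1 [HIT]
step 12: bank4 1->1 [HIT]
step 13: bank0 0->2 [CONFLICT]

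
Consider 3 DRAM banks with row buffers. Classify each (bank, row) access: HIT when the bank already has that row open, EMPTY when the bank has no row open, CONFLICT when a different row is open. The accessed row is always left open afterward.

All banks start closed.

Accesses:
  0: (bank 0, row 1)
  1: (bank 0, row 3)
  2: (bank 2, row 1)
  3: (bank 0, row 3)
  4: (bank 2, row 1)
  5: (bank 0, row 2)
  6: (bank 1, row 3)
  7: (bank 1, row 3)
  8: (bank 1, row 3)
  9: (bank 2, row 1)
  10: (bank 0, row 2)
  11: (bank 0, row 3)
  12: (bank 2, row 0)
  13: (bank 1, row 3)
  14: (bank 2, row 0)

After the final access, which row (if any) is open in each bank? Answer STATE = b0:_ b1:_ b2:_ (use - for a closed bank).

#0 (0,1) E
#1 (0,3) C  (was 1)
#2 (2,1) E
#3 (0,3) H  (was 3)
#4 (2,1) H  (was 1)
#5 (0,2) C  (was 3)
#6 (1,3) E
#7 (1,3) H  (was 3)
#8 (1,3) H  (was 3)
#9 (2,1) H  (was 1)
#10 (0,2) H  (was 2)
#11 (0,3) C  (was 2)
#12 (2,0) C  (was 1)
#13 (1,3) H  (was 3)
#14 (2,0) H  (was 0)

STATE = b0:3 b1:3 b2:0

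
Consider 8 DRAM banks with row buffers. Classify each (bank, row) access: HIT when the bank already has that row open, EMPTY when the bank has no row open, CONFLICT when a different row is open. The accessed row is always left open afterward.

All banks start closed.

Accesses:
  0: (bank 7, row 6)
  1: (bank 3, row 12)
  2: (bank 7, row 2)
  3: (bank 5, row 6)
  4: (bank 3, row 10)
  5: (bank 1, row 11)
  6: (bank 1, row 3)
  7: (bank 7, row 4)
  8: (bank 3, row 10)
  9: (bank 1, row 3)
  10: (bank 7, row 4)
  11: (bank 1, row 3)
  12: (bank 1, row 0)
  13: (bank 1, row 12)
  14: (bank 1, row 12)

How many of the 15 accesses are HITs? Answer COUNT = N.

COUNT = 5

#0 (7,6) E
#1 (3,12) E
#2 (7,2) C  (was 6)
#3 (5,6) E
#4 (3,10) C  (was 12)
#5 (1,11) E
#6 (1,3) C  (was 11)
#7 (7,4) C  (was 2)
#8 (3,10) H  (was 10)
#9 (1,3) H  (was 3)
#10 (7,4) H  (was 4)
#11 (1,3) H  (was 3)
#12 (1,0) C  (was 3)
#13 (1,12) C  (was 0)
#14 (1,12) H  (was 12)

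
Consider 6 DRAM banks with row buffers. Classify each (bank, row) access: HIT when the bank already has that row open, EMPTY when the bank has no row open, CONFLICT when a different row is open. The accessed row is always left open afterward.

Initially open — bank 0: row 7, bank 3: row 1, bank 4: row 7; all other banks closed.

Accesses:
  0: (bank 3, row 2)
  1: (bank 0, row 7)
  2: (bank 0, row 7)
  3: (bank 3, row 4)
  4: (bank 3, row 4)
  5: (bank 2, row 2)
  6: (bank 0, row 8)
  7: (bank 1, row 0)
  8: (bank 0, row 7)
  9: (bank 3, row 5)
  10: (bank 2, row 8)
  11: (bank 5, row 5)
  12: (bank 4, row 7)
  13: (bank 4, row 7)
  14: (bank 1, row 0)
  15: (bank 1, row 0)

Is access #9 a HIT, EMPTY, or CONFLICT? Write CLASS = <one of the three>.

step 0: bank3 1->2 [CONFLICT]
step 1: bank0 7->7 [HIT]
step 2: bank0 7->7 [HIT]
step 3: bank3 2->4 [CONFLICT]
step 4: bank3 4->4 [HIT]
step 5: bank2 None->2 [EMPTY]
step 6: bank0 7->8 [CONFLICT]
step 7: bank1 None->0 [EMPTY]
step 8: bank0 8->7 [CONFLICT]
step 9: bank3 4->5 [CONFLICT]
step 10: bank2 2->8 [CONFLICT]
step 11: bank5 None->5 [EMPTY]
step 12: bank4 7->7 [HIT]
step 13: bank4 7->7 [HIT]
step 14: bank1 0->0 [HIT]
step 15: bank1 0->0 [HIT]

CLASS = CONFLICT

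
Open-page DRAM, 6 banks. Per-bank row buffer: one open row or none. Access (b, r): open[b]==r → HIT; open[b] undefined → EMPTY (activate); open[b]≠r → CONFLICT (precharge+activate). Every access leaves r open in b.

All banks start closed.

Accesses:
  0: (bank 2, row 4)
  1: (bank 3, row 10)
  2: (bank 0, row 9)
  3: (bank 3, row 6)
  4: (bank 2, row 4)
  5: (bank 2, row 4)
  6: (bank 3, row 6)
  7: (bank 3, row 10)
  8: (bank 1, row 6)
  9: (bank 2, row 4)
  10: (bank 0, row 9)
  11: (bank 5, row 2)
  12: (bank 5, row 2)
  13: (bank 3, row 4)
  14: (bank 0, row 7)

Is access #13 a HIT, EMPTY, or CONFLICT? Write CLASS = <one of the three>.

CLASS = CONFLICT

#0 (2,4) E
#1 (3,10) E
#2 (0,9) E
#3 (3,6) C  (was 10)
#4 (2,4) H  (was 4)
#5 (2,4) H  (was 4)
#6 (3,6) H  (was 6)
#7 (3,10) C  (was 6)
#8 (1,6) E
#9 (2,4) H  (was 4)
#10 (0,9) H  (was 9)
#11 (5,2) E
#12 (5,2) H  (was 2)
#13 (3,4) C  (was 10)
#14 (0,7) C  (was 9)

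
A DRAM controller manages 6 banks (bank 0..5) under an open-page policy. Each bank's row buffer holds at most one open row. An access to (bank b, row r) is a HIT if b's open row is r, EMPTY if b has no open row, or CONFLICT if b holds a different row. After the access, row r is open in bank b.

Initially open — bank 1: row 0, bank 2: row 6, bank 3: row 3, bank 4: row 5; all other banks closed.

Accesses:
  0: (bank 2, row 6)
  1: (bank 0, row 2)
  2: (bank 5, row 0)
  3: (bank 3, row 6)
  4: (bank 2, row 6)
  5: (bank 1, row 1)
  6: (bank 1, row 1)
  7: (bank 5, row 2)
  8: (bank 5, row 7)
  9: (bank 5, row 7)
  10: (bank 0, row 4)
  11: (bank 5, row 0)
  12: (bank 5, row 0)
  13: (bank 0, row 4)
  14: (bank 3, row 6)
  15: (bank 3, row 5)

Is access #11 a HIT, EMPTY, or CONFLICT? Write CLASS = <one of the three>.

CLASS = CONFLICT

#0 (2,6) H  (was 6)
#1 (0,2) E
#2 (5,0) E
#3 (3,6) C  (was 3)
#4 (2,6) H  (was 6)
#5 (1,1) C  (was 0)
#6 (1,1) H  (was 1)
#7 (5,2) C  (was 0)
#8 (5,7) C  (was 2)
#9 (5,7) H  (was 7)
#10 (0,4) C  (was 2)
#11 (5,0) C  (was 7)
#12 (5,0) H  (was 0)
#13 (0,4) H  (was 4)
#14 (3,6) H  (was 6)
#15 (3,5) C  (was 6)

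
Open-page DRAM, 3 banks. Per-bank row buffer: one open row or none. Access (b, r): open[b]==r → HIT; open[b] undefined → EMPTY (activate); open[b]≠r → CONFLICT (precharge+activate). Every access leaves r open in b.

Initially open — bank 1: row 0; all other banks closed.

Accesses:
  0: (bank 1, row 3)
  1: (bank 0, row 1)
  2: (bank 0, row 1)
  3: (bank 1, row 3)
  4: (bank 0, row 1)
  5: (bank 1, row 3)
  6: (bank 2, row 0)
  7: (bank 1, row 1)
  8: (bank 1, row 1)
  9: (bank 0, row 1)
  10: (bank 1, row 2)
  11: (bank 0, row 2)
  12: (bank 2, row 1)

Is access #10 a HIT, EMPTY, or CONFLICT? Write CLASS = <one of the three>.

#0 (1,3) C  (was 0)
#1 (0,1) E
#2 (0,1) H  (was 1)
#3 (1,3) H  (was 3)
#4 (0,1) H  (was 1)
#5 (1,3) H  (was 3)
#6 (2,0) E
#7 (1,1) C  (was 3)
#8 (1,1) H  (was 1)
#9 (0,1) H  (was 1)
#10 (1,2) C  (was 1)
#11 (0,2) C  (was 1)
#12 (2,1) C  (was 0)

CLASS = CONFLICT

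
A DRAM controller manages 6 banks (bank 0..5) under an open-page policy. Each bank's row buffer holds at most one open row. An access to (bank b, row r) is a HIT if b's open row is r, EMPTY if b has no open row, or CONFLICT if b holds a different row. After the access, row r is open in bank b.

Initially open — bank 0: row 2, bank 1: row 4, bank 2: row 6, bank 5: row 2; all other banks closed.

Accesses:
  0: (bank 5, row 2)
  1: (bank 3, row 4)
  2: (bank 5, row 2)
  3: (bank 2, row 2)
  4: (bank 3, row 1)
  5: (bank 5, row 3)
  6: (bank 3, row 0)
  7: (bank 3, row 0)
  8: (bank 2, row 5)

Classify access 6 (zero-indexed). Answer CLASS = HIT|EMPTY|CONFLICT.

  [0] b5 r2: had r2 ⇒ H
  [1] b3 r4: no row ⇒ E
  [2] b5 r2: had r2 ⇒ H
  [3] b2 r2: had r6 ⇒ C
  [4] b3 r1: had r4 ⇒ C
  [5] b5 r3: had r2 ⇒ C
  [6] b3 r0: had r1 ⇒ C
  [7] b3 r0: had r0 ⇒ H
  [8] b2 r5: had r2 ⇒ C

CLASS = CONFLICT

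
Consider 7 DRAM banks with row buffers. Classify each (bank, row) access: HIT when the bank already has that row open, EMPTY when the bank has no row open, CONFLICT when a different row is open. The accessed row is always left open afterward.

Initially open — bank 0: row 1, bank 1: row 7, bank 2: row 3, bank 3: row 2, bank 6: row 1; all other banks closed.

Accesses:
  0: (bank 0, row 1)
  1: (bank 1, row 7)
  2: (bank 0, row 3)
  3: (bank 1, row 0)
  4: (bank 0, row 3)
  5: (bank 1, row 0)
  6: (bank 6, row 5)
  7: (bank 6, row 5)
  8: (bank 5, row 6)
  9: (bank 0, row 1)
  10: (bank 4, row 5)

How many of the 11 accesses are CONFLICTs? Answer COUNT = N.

step 0: bank0 1->1 [HIT]
step 1: bank1 7->7 [HIT]
step 2: bank0 1->3 [CONFLICT]
step 3: bank1 7->0 [CONFLICT]
step 4: bank0 3->3 [HIT]
step 5: bank1 0->0 [HIT]
step 6: bank6 1->5 [CONFLICT]
step 7: bank6 5->5 [HIT]
step 8: bank5 None->6 [EMPTY]
step 9: bank0 3->1 [CONFLICT]
step 10: bank4 None->5 [EMPTY]

COUNT = 4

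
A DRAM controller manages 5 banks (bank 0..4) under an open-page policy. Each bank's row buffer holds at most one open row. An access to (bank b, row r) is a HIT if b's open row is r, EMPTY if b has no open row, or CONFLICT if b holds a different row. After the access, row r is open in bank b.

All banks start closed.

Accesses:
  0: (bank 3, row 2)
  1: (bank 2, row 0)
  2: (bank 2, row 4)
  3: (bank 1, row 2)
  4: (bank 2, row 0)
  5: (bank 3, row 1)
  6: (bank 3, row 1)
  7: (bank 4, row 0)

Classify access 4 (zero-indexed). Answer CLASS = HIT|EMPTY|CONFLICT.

step 0: bank3 None->2 [EMPTY]
step 1: bank2 None->0 [EMPTY]
step 2: bank2 0->4 [CONFLICT]
step 3: bank1 None->2 [EMPTY]
step 4: bank2 4->0 [CONFLICT]
step 5: bank3 2->1 [CONFLICT]
step 6: bank3 1->1 [HIT]
step 7: bank4 None->0 [EMPTY]

CLASS = CONFLICT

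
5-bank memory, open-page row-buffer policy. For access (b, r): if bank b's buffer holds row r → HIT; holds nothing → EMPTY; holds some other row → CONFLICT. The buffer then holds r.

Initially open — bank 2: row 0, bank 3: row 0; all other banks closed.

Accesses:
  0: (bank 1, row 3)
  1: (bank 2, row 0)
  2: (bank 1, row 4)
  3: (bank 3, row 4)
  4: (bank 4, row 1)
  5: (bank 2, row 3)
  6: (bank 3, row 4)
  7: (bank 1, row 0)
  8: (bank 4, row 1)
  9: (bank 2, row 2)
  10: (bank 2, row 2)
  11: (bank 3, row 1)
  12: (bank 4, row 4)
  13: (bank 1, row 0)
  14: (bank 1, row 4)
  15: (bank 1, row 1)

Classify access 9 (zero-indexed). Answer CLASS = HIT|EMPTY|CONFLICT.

CLASS = CONFLICT

#0 (1,3) E
#1 (2,0) H  (was 0)
#2 (1,4) C  (was 3)
#3 (3,4) C  (was 0)
#4 (4,1) E
#5 (2,3) C  (was 0)
#6 (3,4) H  (was 4)
#7 (1,0) C  (was 4)
#8 (4,1) H  (was 1)
#9 (2,2) C  (was 3)
#10 (2,2) H  (was 2)
#11 (3,1) C  (was 4)
#12 (4,4) C  (was 1)
#13 (1,0) H  (was 0)
#14 (1,4) C  (was 0)
#15 (1,1) C  (was 4)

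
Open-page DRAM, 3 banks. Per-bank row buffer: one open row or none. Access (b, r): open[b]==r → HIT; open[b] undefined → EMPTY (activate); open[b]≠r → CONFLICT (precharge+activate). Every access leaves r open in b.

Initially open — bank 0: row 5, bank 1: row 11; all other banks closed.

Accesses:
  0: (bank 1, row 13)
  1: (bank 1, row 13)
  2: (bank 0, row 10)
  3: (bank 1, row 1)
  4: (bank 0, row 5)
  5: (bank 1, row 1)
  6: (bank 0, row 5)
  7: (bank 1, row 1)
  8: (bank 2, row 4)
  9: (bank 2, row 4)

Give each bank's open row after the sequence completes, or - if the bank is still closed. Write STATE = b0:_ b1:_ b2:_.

STATE = b0:5 b1:1 b2:4

0: bank 1 row 13 — prev 11 → CONFLICT
1: bank 1 row 13 — prev 13 → HIT
2: bank 0 row 10 — prev 5 → CONFLICT
3: bank 1 row 1 — prev 13 → CONFLICT
4: bank 0 row 5 — prev 10 → CONFLICT
5: bank 1 row 1 — prev 1 → HIT
6: bank 0 row 5 — prev 5 → HIT
7: bank 1 row 1 — prev 1 → HIT
8: bank 2 row 4 — prev None → EMPTY
9: bank 2 row 4 — prev 4 → HIT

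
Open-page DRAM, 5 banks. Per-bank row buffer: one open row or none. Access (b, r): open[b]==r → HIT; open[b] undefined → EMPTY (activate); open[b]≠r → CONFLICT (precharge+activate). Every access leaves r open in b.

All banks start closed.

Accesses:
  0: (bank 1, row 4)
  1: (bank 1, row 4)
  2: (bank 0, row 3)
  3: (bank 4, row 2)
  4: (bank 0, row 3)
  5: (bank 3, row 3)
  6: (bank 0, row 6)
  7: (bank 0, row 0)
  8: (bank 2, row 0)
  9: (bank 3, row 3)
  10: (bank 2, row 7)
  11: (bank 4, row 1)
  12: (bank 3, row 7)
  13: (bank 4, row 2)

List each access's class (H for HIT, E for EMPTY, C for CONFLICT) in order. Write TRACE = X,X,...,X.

TRACE = E,H,E,E,H,E,C,C,E,H,C,C,C,C

#0 (1,4) E
#1 (1,4) H  (was 4)
#2 (0,3) E
#3 (4,2) E
#4 (0,3) H  (was 3)
#5 (3,3) E
#6 (0,6) C  (was 3)
#7 (0,0) C  (was 6)
#8 (2,0) E
#9 (3,3) H  (was 3)
#10 (2,7) C  (was 0)
#11 (4,1) C  (was 2)
#12 (3,7) C  (was 3)
#13 (4,2) C  (was 1)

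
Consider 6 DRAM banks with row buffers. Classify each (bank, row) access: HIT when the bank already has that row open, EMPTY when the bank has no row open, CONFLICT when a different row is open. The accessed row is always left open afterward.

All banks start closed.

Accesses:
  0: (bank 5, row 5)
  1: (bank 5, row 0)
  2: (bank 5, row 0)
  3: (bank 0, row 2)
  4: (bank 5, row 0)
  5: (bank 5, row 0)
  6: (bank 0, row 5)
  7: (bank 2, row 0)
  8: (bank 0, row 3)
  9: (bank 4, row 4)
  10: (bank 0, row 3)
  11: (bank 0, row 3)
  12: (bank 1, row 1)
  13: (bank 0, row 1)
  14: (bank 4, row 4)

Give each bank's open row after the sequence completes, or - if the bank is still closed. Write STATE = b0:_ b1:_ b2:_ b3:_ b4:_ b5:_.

0: bank 5 row 5 — prev None → EMPTY
1: bank 5 row 0 — prev 5 → CONFLICT
2: bank 5 row 0 — prev 0 → HIT
3: bank 0 row 2 — prev None → EMPTY
4: bank 5 row 0 — prev 0 → HIT
5: bank 5 row 0 — prev 0 → HIT
6: bank 0 row 5 — prev 2 → CONFLICT
7: bank 2 row 0 — prev None → EMPTY
8: bank 0 row 3 — prev 5 → CONFLICT
9: bank 4 row 4 — prev None → EMPTY
10: bank 0 row 3 — prev 3 → HIT
11: bank 0 row 3 — prev 3 → HIT
12: bank 1 row 1 — prev None → EMPTY
13: bank 0 row 1 — prev 3 → CONFLICT
14: bank 4 row 4 — prev 4 → HIT

STATE = b0:1 b1:1 b2:0 b3:- b4:4 b5:0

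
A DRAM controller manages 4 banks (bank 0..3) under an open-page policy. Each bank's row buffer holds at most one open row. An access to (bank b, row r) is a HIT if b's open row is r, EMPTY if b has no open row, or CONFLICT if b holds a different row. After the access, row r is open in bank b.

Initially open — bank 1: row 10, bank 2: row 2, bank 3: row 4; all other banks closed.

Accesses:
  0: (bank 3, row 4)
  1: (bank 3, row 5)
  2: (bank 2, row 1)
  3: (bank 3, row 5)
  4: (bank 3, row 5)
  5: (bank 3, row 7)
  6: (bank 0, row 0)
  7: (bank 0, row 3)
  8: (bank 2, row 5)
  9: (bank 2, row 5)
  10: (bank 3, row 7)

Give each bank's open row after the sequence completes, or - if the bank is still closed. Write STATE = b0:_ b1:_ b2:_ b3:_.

0: bank 3 row 4 — prev 4 → HIT
1: bank 3 row 5 — prev 4 → CONFLICT
2: bank 2 row 1 — prev 2 → CONFLICT
3: bank 3 row 5 — prev 5 → HIT
4: bank 3 row 5 — prev 5 → HIT
5: bank 3 row 7 — prev 5 → CONFLICT
6: bank 0 row 0 — prev None → EMPTY
7: bank 0 row 3 — prev 0 → CONFLICT
8: bank 2 row 5 — prev 1 → CONFLICT
9: bank 2 row 5 — prev 5 → HIT
10: bank 3 row 7 — prev 7 → HIT

STATE = b0:3 b1:10 b2:5 b3:7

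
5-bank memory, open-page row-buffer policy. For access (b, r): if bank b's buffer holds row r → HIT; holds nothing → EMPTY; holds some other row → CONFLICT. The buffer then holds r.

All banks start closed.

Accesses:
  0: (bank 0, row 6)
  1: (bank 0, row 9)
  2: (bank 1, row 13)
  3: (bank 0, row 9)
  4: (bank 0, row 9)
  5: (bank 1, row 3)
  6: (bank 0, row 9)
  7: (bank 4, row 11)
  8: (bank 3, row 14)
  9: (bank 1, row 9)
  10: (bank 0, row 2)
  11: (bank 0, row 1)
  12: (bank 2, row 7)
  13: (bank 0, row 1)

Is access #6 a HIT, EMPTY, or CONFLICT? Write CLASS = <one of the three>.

  [0] b0 r6: no row ⇒ E
  [1] b0 r9: had r6 ⇒ C
  [2] b1 r13: no row ⇒ E
  [3] b0 r9: had r9 ⇒ H
  [4] b0 r9: had r9 ⇒ H
  [5] b1 r3: had r13 ⇒ C
  [6] b0 r9: had r9 ⇒ H
  [7] b4 r11: no row ⇒ E
  [8] b3 r14: no row ⇒ E
  [9] b1 r9: had r3 ⇒ C
  [10] b0 r2: had r9 ⇒ C
  [11] b0 r1: had r2 ⇒ C
  [12] b2 r7: no row ⇒ E
  [13] b0 r1: had r1 ⇒ H

CLASS = HIT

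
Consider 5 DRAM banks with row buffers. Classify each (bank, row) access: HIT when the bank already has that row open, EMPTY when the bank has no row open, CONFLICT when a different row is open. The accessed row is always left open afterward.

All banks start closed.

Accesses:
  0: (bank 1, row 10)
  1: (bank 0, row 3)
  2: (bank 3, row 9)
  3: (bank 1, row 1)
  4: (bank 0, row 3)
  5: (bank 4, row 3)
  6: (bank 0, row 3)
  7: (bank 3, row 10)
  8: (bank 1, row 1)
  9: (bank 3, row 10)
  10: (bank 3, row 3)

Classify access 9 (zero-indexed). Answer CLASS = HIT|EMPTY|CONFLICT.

step 0: bank1 None->10 [EMPTY]
step 1: bank0 None->3 [EMPTY]
step 2: bank3 None->9 [EMPTY]
step 3: bank1 10->1 [CONFLICT]
step 4: bank0 3->3 [HIT]
step 5: bank4 None->3 [EMPTY]
step 6: bank0 3->3 [HIT]
step 7: bank3 9->10 [CONFLICT]
step 8: bank1 1->1 [HIT]
step 9: bank3 10->10 [HIT]
step 10: bank3 10->3 [CONFLICT]

CLASS = HIT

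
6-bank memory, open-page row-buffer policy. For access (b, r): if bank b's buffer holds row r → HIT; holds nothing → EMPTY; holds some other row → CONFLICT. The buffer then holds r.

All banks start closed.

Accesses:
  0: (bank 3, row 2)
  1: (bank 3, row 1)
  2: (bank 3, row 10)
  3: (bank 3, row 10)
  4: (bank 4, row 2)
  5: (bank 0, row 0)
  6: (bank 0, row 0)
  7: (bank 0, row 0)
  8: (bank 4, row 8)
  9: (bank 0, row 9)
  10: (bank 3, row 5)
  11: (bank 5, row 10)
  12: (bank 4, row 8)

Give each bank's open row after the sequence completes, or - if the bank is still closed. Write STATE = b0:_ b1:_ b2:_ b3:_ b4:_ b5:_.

#0 (3,2) E
#1 (3,1) C  (was 2)
#2 (3,10) C  (was 1)
#3 (3,10) H  (was 10)
#4 (4,2) E
#5 (0,0) E
#6 (0,0) H  (was 0)
#7 (0,0) H  (was 0)
#8 (4,8) C  (was 2)
#9 (0,9) C  (was 0)
#10 (3,5) C  (was 10)
#11 (5,10) E
#12 (4,8) H  (was 8)

STATE = b0:9 b1:- b2:- b3:5 b4:8 b5:10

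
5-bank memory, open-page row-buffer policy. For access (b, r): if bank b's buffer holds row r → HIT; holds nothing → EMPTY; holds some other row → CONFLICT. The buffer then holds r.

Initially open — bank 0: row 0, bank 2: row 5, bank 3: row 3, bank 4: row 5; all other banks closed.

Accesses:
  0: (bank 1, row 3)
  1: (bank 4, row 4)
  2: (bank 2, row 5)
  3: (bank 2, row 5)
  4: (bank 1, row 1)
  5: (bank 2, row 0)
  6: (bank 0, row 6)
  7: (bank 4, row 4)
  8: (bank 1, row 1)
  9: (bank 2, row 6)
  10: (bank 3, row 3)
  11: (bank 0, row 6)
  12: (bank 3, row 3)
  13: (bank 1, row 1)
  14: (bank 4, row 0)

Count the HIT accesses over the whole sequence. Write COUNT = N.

0: bank 1 row 3 — prev None → EMPTY
1: bank 4 row 4 — prev 5 → CONFLICT
2: bank 2 row 5 — prev 5 → HIT
3: bank 2 row 5 — prev 5 → HIT
4: bank 1 row 1 — prev 3 → CONFLICT
5: bank 2 row 0 — prev 5 → CONFLICT
6: bank 0 row 6 — prev 0 → CONFLICT
7: bank 4 row 4 — prev 4 → HIT
8: bank 1 row 1 — prev 1 → HIT
9: bank 2 row 6 — prev 0 → CONFLICT
10: bank 3 row 3 — prev 3 → HIT
11: bank 0 row 6 — prev 6 → HIT
12: bank 3 row 3 — prev 3 → HIT
13: bank 1 row 1 — prev 1 → HIT
14: bank 4 row 0 — prev 4 → CONFLICT

COUNT = 8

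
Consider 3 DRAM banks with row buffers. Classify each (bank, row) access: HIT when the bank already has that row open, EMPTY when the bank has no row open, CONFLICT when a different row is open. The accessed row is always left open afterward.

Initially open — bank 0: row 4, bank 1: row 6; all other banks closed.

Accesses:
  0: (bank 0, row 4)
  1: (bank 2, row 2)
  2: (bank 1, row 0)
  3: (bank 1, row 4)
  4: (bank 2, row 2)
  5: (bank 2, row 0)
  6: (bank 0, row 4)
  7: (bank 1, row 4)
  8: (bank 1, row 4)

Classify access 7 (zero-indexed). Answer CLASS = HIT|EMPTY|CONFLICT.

#0 (0,4) H  (was 4)
#1 (2,2) E
#2 (1,0) C  (was 6)
#3 (1,4) C  (was 0)
#4 (2,2) H  (was 2)
#5 (2,0) C  (was 2)
#6 (0,4) H  (was 4)
#7 (1,4) H  (was 4)
#8 (1,4) H  (was 4)

CLASS = HIT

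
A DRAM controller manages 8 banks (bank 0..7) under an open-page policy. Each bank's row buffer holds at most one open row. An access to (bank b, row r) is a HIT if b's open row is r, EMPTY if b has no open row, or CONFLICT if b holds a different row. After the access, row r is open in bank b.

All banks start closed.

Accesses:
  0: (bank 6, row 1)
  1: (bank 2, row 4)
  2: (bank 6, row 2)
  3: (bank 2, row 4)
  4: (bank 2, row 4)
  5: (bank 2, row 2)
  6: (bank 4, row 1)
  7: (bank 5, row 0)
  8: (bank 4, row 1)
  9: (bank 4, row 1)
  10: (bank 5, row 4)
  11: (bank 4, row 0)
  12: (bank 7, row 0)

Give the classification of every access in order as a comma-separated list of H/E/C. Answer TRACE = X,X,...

TRACE = E,E,C,H,H,C,E,E,H,H,C,C,E

  [0] b6 r1: no row ⇒ E
  [1] b2 r4: no row ⇒ E
  [2] b6 r2: had r1 ⇒ C
  [3] b2 r4: had r4 ⇒ H
  [4] b2 r4: had r4 ⇒ H
  [5] b2 r2: had r4 ⇒ C
  [6] b4 r1: no row ⇒ E
  [7] b5 r0: no row ⇒ E
  [8] b4 r1: had r1 ⇒ H
  [9] b4 r1: had r1 ⇒ H
  [10] b5 r4: had r0 ⇒ C
  [11] b4 r0: had r1 ⇒ C
  [12] b7 r0: no row ⇒ E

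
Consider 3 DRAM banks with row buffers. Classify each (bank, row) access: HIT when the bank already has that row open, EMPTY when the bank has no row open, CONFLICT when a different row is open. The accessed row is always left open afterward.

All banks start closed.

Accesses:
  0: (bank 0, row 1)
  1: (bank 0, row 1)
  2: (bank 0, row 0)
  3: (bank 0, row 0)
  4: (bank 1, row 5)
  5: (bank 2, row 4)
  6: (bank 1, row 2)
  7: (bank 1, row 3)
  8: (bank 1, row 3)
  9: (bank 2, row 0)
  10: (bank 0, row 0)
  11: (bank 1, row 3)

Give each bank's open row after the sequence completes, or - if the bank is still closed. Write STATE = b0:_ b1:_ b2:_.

0: bank 0 row 1 — prev None → EMPTY
1: bank 0 row 1 — prev 1 → HIT
2: bank 0 row 0 — prev 1 → CONFLICT
3: bank 0 row 0 — prev 0 → HIT
4: bank 1 row 5 — prev None → EMPTY
5: bank 2 row 4 — prev None → EMPTY
6: bank 1 row 2 — prev 5 → CONFLICT
7: bank 1 row 3 — prev 2 → CONFLICT
8: bank 1 row 3 — prev 3 → HIT
9: bank 2 row 0 — prev 4 → CONFLICT
10: bank 0 row 0 — prev 0 → HIT
11: bank 1 row 3 — prev 3 → HIT

STATE = b0:0 b1:3 b2:0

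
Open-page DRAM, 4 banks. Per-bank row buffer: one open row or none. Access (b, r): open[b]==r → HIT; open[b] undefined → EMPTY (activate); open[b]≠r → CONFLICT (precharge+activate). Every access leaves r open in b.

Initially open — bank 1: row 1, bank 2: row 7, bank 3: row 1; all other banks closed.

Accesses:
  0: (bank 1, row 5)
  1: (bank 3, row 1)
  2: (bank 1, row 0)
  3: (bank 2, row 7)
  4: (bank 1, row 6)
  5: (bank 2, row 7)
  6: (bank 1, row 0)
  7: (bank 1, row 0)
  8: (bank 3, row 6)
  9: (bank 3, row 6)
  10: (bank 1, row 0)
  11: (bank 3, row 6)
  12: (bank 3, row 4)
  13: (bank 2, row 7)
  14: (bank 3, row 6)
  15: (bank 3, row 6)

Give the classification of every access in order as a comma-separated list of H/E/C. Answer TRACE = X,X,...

TRACE = C,H,C,H,C,H,C,H,C,H,H,H,C,H,C,H

step 0: bank1 1->5 [CONFLICT]
step 1: bank3 1->1 [HIT]
step 2: bank1 5->0 [CONFLICT]
step 3: bank2 7->7 [HIT]
step 4: bank1 0->6 [CONFLICT]
step 5: bank2 7->7 [HIT]
step 6: bank1 6->0 [CONFLICT]
step 7: bank1 0->0 [HIT]
step 8: bank3 1->6 [CONFLICT]
step 9: bank3 6->6 [HIT]
step 10: bank1 0->0 [HIT]
step 11: bank3 6->6 [HIT]
step 12: bank3 6->4 [CONFLICT]
step 13: bank2 7->7 [HIT]
step 14: bank3 4->6 [CONFLICT]
step 15: bank3 6->6 [HIT]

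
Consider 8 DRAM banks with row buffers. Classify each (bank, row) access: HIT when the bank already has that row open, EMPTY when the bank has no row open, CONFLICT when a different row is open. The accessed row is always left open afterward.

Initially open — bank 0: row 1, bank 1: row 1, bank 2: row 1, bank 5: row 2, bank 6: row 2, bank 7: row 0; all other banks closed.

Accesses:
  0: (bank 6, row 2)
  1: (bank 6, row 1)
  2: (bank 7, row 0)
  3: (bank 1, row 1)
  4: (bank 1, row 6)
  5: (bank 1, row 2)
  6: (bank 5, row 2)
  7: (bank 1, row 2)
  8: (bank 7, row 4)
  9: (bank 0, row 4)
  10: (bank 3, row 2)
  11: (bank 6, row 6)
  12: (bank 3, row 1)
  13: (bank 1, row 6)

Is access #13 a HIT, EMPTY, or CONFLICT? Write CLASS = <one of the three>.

CLASS = CONFLICT

  [0] b6 r2: had r2 ⇒ H
  [1] b6 r1: had r2 ⇒ C
  [2] b7 r0: had r0 ⇒ H
  [3] b1 r1: had r1 ⇒ H
  [4] b1 r6: had r1 ⇒ C
  [5] b1 r2: had r6 ⇒ C
  [6] b5 r2: had r2 ⇒ H
  [7] b1 r2: had r2 ⇒ H
  [8] b7 r4: had r0 ⇒ C
  [9] b0 r4: had r1 ⇒ C
  [10] b3 r2: no row ⇒ E
  [11] b6 r6: had r1 ⇒ C
  [12] b3 r1: had r2 ⇒ C
  [13] b1 r6: had r2 ⇒ C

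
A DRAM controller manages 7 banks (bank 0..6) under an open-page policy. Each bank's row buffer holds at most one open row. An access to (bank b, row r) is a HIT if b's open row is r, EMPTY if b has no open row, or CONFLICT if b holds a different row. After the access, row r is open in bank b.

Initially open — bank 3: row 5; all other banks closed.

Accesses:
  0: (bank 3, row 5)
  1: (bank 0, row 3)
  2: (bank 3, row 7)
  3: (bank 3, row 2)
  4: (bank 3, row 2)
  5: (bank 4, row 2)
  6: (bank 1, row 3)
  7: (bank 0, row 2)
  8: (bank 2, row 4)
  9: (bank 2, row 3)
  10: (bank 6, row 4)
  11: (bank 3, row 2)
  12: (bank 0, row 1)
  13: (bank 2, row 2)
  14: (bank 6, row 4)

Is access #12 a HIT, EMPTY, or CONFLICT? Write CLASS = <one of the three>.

CLASS = CONFLICT

step 0: bank3 5->5 [HIT]
step 1: bank0 None->3 [EMPTY]
step 2: bank3 5->7 [CONFLICT]
step 3: bank3 7->2 [CONFLICT]
step 4: bank3 2->2 [HIT]
step 5: bank4 None->2 [EMPTY]
step 6: bank1 None->3 [EMPTY]
step 7: bank0 3->2 [CONFLICT]
step 8: bank2 None->4 [EMPTY]
step 9: bank2 4->3 [CONFLICT]
step 10: bank6 None->4 [EMPTY]
step 11: bank3 2->2 [HIT]
step 12: bank0 2->1 [CONFLICT]
step 13: bank2 3->2 [CONFLICT]
step 14: bank6 4->4 [HIT]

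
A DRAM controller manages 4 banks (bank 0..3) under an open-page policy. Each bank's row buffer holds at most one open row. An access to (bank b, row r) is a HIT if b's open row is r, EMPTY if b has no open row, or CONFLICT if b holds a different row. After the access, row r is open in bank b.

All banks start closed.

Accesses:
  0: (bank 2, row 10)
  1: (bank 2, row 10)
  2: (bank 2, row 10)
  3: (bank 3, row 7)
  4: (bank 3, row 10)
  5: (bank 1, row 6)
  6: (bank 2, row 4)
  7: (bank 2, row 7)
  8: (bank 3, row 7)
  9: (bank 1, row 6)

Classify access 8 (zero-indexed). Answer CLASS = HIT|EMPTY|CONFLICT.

step 0: bank2 None->10 [EMPTY]
step 1: bank2 10->10 [HIT]
step 2: bank2 10->10 [HIT]
step 3: bank3 None->7 [EMPTY]
step 4: bank3 7->10 [CONFLICT]
step 5: bank1 None->6 [EMPTY]
step 6: bank2 10->4 [CONFLICT]
step 7: bank2 4->7 [CONFLICT]
step 8: bank3 10->7 [CONFLICT]
step 9: bank1 6->6 [HIT]

CLASS = CONFLICT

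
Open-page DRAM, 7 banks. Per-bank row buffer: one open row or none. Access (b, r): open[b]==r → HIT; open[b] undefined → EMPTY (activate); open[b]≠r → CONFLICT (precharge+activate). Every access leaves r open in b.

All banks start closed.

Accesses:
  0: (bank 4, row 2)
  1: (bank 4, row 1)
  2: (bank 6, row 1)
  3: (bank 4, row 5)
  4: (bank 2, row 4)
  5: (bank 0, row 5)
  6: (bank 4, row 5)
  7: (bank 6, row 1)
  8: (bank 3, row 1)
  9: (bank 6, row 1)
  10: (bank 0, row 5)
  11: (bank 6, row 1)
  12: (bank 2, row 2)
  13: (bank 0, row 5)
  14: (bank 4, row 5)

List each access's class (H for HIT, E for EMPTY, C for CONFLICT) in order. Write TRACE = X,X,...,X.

TRACE = E,C,E,C,E,E,H,H,E,H,H,H,C,H,H

0: bank 4 row 2 — prev None → EMPTY
1: bank 4 row 1 — prev 2 → CONFLICT
2: bank 6 row 1 — prev None → EMPTY
3: bank 4 row 5 — prev 1 → CONFLICT
4: bank 2 row 4 — prev None → EMPTY
5: bank 0 row 5 — prev None → EMPTY
6: bank 4 row 5 — prev 5 → HIT
7: bank 6 row 1 — prev 1 → HIT
8: bank 3 row 1 — prev None → EMPTY
9: bank 6 row 1 — prev 1 → HIT
10: bank 0 row 5 — prev 5 → HIT
11: bank 6 row 1 — prev 1 → HIT
12: bank 2 row 2 — prev 4 → CONFLICT
13: bank 0 row 5 — prev 5 → HIT
14: bank 4 row 5 — prev 5 → HIT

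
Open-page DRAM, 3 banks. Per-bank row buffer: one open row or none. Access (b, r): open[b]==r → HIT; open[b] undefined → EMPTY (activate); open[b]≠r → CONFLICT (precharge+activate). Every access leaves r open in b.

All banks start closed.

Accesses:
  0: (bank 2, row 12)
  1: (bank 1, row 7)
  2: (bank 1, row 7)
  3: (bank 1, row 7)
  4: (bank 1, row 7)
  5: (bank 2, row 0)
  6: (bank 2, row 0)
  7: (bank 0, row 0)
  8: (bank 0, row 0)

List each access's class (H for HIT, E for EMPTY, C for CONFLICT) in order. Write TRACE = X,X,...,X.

TRACE = E,E,H,H,H,C,H,E,H

0: bank 2 row 12 — prev None → EMPTY
1: bank 1 row 7 — prev None → EMPTY
2: bank 1 row 7 — prev 7 → HIT
3: bank 1 row 7 — prev 7 → HIT
4: bank 1 row 7 — prev 7 → HIT
5: bank 2 row 0 — prev 12 → CONFLICT
6: bank 2 row 0 — prev 0 → HIT
7: bank 0 row 0 — prev None → EMPTY
8: bank 0 row 0 — prev 0 → HIT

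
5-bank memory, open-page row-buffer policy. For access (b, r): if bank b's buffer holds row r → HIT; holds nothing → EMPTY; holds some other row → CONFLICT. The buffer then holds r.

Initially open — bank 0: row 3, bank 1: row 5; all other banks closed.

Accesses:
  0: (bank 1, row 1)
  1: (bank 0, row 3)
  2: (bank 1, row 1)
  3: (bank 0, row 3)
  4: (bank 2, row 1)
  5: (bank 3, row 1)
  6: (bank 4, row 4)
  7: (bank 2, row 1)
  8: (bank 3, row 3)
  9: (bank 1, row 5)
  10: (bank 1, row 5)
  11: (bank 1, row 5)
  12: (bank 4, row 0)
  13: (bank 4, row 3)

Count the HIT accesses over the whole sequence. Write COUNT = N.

0: bank 1 row 1 — prev 5 → CONFLICT
1: bank 0 row 3 — prev 3 → HIT
2: bank 1 row 1 — prev 1 → HIT
3: bank 0 row 3 — prev 3 → HIT
4: bank 2 row 1 — prev None → EMPTY
5: bank 3 row 1 — prev None → EMPTY
6: bank 4 row 4 — prev None → EMPTY
7: bank 2 row 1 — prev 1 → HIT
8: bank 3 row 3 — prev 1 → CONFLICT
9: bank 1 row 5 — prev 1 → CONFLICT
10: bank 1 row 5 — prev 5 → HIT
11: bank 1 row 5 — prev 5 → HIT
12: bank 4 row 0 — prev 4 → CONFLICT
13: bank 4 row 3 — prev 0 → CONFLICT

COUNT = 6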